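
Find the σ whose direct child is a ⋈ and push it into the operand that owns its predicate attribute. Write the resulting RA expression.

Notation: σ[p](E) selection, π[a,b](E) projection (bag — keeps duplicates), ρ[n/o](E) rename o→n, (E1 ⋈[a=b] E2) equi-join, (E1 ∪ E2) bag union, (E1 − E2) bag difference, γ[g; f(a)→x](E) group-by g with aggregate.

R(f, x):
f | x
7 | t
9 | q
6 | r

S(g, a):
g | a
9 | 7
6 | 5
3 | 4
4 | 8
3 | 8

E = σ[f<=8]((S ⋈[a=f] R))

σ filters on f, owned by the right side.
E' = (S ⋈[a=f] σ[f<=8](R))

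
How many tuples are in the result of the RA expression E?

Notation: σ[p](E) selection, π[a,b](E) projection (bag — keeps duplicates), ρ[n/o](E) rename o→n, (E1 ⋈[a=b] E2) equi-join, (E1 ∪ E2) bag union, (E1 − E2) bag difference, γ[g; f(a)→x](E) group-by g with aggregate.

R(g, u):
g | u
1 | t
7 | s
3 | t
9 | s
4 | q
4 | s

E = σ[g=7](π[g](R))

Subexpression sizes:
  R → 6
  π[g](R) → 6
  σ[g=7](π[g](R)) → 1

|E| = 1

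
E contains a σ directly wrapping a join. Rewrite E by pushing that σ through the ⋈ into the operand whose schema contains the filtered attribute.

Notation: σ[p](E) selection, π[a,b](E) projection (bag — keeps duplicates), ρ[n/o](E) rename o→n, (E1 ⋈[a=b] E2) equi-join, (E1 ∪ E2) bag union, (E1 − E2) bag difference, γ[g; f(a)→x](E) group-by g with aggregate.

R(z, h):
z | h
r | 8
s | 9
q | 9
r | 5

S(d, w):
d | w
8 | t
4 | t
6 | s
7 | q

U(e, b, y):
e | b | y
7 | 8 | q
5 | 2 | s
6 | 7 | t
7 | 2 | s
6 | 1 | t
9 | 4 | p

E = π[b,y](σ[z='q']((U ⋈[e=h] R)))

σ filters on z, owned by the right side.
E' = π[b,y]((U ⋈[e=h] σ[z='q'](R)))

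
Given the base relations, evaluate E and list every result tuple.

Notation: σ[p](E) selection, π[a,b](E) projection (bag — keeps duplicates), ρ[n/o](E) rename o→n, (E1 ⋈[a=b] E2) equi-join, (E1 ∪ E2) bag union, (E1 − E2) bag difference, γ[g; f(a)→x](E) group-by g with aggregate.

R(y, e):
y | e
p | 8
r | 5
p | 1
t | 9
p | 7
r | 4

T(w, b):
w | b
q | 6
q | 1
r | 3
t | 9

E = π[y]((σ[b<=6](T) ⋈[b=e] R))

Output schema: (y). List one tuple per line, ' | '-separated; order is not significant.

Per-node cardinality:
  T → 4
  σ[b<=6](T) → 3
  R → 6
  (σ[b<=6](T) ⋈[b=e] R) → 1
  π[y]((σ[b<=6](T) ⋈[b=e] R)) → 1

== RESULT ==
y
p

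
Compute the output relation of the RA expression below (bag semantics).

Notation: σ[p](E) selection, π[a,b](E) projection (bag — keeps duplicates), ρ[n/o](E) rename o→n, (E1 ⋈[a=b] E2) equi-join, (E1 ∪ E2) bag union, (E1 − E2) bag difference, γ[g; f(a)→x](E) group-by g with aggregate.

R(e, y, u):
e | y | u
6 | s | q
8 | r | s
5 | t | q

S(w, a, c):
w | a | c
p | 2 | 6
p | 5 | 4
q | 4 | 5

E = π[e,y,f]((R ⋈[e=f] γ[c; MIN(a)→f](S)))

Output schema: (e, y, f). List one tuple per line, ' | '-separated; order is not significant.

Subexpression sizes:
  R → 3
  S → 3
  γ[c; MIN(a)→f](S) → 3
  (R ⋈[e=f] γ[c; MIN(a)→f](S)) → 1
  π[e,y,f]((R ⋈[e=f] γ[c; MIN(a)→f](S))) → 1

== RESULT ==
e | y | f
5 | t | 5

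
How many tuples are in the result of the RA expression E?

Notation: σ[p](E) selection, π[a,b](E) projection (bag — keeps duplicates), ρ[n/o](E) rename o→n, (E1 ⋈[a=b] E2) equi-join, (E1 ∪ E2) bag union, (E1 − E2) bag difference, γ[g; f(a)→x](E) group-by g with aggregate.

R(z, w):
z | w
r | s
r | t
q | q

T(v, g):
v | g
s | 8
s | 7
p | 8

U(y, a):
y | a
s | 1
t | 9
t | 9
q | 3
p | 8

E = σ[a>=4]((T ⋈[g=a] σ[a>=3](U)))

Subexpression sizes:
  T → 3
  U → 5
  σ[a>=3](U) → 4
  (T ⋈[g=a] σ[a>=3](U)) → 2
  σ[a>=4]((T ⋈[g=a] σ[a>=3](U))) → 2

|E| = 2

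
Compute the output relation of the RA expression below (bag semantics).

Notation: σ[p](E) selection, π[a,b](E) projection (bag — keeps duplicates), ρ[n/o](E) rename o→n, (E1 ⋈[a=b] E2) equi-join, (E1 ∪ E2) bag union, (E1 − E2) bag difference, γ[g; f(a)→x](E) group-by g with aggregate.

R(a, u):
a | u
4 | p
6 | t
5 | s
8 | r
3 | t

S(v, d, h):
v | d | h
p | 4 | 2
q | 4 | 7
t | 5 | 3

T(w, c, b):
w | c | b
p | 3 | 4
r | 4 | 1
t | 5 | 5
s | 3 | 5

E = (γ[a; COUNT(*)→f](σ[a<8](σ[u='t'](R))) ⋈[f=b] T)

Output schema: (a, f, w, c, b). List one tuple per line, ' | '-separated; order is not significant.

Row counts bottom-up:
  R → 5
  σ[u='t'](R) → 2
  σ[a<8](σ[u='t'](R)) → 2
  γ[a; COUNT(*)→f](σ[a<8](σ[u='t'](R))) → 2
  T → 4
  (γ[a; COUNT(*)→f](σ[a<8](σ[u='t'](R))) ⋈[f=b] T) → 2

== RESULT ==
a | f | w | c | b
3 | 1 | r | 4 | 1
6 | 1 | r | 4 | 1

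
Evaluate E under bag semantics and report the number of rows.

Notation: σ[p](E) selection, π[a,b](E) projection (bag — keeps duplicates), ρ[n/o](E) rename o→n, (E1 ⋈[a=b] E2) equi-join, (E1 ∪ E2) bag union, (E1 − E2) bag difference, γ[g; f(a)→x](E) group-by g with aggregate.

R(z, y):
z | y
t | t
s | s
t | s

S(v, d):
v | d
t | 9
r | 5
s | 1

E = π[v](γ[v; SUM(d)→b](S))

Subexpression sizes:
  S → 3
  γ[v; SUM(d)→b](S) → 3
  π[v](γ[v; SUM(d)→b](S)) → 3

|E| = 3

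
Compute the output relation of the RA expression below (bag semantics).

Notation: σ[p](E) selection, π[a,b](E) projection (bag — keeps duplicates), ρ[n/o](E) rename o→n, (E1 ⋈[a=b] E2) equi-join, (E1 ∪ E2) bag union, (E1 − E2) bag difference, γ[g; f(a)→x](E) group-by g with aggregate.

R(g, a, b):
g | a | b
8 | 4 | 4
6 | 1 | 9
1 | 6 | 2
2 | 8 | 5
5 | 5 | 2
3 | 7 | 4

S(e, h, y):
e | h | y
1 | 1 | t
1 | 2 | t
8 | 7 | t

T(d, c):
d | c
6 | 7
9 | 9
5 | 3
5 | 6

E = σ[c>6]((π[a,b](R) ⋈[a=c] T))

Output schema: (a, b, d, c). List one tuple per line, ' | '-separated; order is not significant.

Subexpression sizes:
  R → 6
  π[a,b](R) → 6
  T → 4
  (π[a,b](R) ⋈[a=c] T) → 2
  σ[c>6]((π[a,b](R) ⋈[a=c] T)) → 1

== RESULT ==
a | b | d | c
7 | 4 | 6 | 7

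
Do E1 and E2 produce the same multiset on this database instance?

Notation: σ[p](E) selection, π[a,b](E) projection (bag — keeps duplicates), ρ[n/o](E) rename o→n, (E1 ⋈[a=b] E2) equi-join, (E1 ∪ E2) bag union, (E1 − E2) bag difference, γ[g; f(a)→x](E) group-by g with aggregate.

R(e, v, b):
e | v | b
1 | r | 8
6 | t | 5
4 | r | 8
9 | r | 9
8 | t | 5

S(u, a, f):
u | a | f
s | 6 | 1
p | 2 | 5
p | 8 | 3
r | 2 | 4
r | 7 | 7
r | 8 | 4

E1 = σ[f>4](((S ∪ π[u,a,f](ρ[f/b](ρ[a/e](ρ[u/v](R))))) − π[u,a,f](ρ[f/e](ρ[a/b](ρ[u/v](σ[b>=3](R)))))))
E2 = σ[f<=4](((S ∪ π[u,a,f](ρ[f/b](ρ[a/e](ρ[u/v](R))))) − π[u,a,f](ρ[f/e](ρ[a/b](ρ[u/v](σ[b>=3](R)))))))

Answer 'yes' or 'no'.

E1 row counts bottom-up:
  S → 6
  R → 5
  ρ[u/v](R) → 5
  ρ[a/e](ρ[u/v](R)) → 5
  ρ[f/b](ρ[a/e](ρ[u/v](R))) → 5
  π[u,a,f](ρ[f/b](ρ[a/e](ρ[u/v](R)))) → 5
  (S ∪ π[u,a,f](ρ[f/b](ρ[a/e](ρ[u/v](R))))) → 11
  R → 5
  σ[b>=3](R) → 5
  ρ[u/v](σ[b>=3](R)) → 5
  ρ[a/b](ρ[u/v](σ[b>=3](R))) → 5
  ρ[f/e](ρ[a/b](ρ[u/v](σ[b>=3](R)))) → 5
  π[u,a,f](ρ[f/e](ρ[a/b](ρ[u/v](σ[b>=3](R))))) → 5
  ((S ∪ π[u,a,f](ρ[f/b](ρ[a/e](ρ[u/v](R))))) − π[u,a,f](ρ[f/e](ρ[a/b](ρ[u/v](σ[b>=3](R)))))) → 9
  σ[f>4](((S ∪ π[u,a,f](ρ[f/b](ρ[a/e](ρ[u/v](R))))) − π[u,a,f](ρ[f/e](ρ[a/b](ρ[u/v](σ[b>=3](R))))))) → 6
E2 row counts bottom-up:
  S → 6
  R → 5
  ρ[u/v](R) → 5
  ρ[a/e](ρ[u/v](R)) → 5
  ρ[f/b](ρ[a/e](ρ[u/v](R))) → 5
  π[u,a,f](ρ[f/b](ρ[a/e](ρ[u/v](R)))) → 5
  (S ∪ π[u,a,f](ρ[f/b](ρ[a/e](ρ[u/v](R))))) → 11
  R → 5
  σ[b>=3](R) → 5
  ρ[u/v](σ[b>=3](R)) → 5
  ρ[a/b](ρ[u/v](σ[b>=3](R))) → 5
  ρ[f/e](ρ[a/b](ρ[u/v](σ[b>=3](R)))) → 5
  π[u,a,f](ρ[f/e](ρ[a/b](ρ[u/v](σ[b>=3](R))))) → 5
  ((S ∪ π[u,a,f](ρ[f/b](ρ[a/e](ρ[u/v](R))))) − π[u,a,f](ρ[f/e](ρ[a/b](ρ[u/v](σ[b>=3](R)))))) → 9
  σ[f<=4](((S ∪ π[u,a,f](ρ[f/b](ρ[a/e](ρ[u/v](R))))) − π[u,a,f](ρ[f/e](ρ[a/b](ρ[u/v](σ[b>=3](R))))))) → 3

E1 result:
u | a | f
p | 2 | 5
r | 1 | 8
r | 4 | 8
r | 7 | 7
t | 6 | 5
t | 8 | 5
E2 result:
u | a | f
p | 8 | 3
r | 2 | 4
s | 6 | 1
Witness: ('r', 2, 4) appears 0× in E1 but 1× in E2.

no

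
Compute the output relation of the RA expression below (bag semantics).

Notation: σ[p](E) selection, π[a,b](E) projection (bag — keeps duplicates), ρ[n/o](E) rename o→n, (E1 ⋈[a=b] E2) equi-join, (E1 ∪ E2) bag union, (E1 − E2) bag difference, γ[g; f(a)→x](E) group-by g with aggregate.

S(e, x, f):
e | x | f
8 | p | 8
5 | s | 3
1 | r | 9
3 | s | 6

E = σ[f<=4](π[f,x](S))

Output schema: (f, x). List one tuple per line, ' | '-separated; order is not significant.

Subexpression sizes:
  S → 4
  π[f,x](S) → 4
  σ[f<=4](π[f,x](S)) → 1

== RESULT ==
f | x
3 | s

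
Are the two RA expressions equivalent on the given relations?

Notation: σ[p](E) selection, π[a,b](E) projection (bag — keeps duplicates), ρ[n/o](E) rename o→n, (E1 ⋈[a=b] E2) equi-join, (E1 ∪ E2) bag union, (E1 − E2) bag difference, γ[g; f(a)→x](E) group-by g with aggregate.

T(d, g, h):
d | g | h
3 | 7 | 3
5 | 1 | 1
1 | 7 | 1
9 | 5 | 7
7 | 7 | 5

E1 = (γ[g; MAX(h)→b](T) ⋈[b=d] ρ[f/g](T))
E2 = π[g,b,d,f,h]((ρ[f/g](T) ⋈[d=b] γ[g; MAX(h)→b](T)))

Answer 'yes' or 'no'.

E1 row counts bottom-up:
  T → 5
  γ[g; MAX(h)→b](T) → 3
  T → 5
  ρ[f/g](T) → 5
  (γ[g; MAX(h)→b](T) ⋈[b=d] ρ[f/g](T)) → 3
E2 row counts bottom-up:
  T → 5
  ρ[f/g](T) → 5
  T → 5
  γ[g; MAX(h)→b](T) → 3
  (ρ[f/g](T) ⋈[d=b] γ[g; MAX(h)→b](T)) → 3
  π[g,b,d,f,h]((ρ[f/g](T) ⋈[d=b] γ[g; MAX(h)→b](T))) → 3

E1 and E2 produce the same multiset:
g | b | d | f | h
1 | 1 | 1 | 7 | 1
5 | 7 | 7 | 7 | 5
7 | 5 | 5 | 1 | 1

yes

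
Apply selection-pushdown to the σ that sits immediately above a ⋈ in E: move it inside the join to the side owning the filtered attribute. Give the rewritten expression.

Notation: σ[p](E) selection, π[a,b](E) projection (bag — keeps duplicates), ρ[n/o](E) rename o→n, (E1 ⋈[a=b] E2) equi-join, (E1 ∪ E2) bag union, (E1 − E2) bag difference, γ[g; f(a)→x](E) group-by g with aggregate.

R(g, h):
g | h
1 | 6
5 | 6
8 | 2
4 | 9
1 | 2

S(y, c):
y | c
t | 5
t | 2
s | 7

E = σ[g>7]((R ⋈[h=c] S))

σ filters on g, owned by the left side.
E' = (σ[g>7](R) ⋈[h=c] S)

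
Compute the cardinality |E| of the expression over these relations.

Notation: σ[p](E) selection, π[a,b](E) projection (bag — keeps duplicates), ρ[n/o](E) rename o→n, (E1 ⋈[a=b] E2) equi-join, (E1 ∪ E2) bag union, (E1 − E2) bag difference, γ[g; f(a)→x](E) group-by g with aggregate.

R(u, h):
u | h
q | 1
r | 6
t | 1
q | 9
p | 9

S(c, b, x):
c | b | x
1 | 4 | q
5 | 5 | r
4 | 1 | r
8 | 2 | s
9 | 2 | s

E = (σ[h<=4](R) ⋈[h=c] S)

Row counts bottom-up:
  R → 5
  σ[h<=4](R) → 2
  S → 5
  (σ[h<=4](R) ⋈[h=c] S) → 2

|E| = 2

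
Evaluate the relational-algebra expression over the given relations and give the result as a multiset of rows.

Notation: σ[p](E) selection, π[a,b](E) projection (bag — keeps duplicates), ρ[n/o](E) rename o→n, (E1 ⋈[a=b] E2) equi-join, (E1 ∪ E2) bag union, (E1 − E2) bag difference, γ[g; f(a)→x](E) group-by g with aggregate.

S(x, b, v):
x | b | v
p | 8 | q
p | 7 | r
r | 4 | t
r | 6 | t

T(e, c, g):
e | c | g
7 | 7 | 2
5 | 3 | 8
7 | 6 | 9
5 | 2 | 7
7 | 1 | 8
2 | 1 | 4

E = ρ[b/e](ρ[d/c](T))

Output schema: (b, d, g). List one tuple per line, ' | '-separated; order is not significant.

Subexpression sizes:
  T → 6
  ρ[d/c](T) → 6
  ρ[b/e](ρ[d/c](T)) → 6

== RESULT ==
b | d | g
2 | 1 | 4
5 | 2 | 7
5 | 3 | 8
7 | 1 | 8
7 | 6 | 9
7 | 7 | 2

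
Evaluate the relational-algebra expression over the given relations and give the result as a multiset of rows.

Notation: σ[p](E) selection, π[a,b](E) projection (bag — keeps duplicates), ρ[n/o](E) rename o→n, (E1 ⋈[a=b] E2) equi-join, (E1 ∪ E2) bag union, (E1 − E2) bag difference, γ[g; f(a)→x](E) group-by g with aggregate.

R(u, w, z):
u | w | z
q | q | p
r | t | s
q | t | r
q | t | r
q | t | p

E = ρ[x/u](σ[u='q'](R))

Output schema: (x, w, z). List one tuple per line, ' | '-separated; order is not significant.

Stepwise |·|:
  R → 5
  σ[u='q'](R) → 4
  ρ[x/u](σ[u='q'](R)) → 4

== RESULT ==
x | w | z
q | q | p
q | t | p
q | t | r
q | t | r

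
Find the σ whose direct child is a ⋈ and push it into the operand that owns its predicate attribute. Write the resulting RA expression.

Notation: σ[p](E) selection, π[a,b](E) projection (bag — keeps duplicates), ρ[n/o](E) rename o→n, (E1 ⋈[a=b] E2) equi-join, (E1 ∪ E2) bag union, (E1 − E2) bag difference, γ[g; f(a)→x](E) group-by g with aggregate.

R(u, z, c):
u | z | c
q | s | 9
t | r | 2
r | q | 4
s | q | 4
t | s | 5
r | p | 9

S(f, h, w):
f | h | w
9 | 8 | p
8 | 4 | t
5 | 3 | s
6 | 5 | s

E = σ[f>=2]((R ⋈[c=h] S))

σ filters on f, owned by the right side.
E' = (R ⋈[c=h] σ[f>=2](S))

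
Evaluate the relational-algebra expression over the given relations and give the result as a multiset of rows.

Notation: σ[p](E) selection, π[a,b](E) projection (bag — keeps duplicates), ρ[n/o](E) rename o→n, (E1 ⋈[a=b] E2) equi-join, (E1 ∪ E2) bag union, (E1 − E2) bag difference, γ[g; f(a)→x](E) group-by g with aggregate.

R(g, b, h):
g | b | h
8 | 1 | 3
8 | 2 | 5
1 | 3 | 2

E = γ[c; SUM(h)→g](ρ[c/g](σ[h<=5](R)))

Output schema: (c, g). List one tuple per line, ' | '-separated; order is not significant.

Per-node cardinality:
  R → 3
  σ[h<=5](R) → 3
  ρ[c/g](σ[h<=5](R)) → 3
  γ[c; SUM(h)→g](ρ[c/g](σ[h<=5](R))) → 2

== RESULT ==
c | g
1 | 2
8 | 8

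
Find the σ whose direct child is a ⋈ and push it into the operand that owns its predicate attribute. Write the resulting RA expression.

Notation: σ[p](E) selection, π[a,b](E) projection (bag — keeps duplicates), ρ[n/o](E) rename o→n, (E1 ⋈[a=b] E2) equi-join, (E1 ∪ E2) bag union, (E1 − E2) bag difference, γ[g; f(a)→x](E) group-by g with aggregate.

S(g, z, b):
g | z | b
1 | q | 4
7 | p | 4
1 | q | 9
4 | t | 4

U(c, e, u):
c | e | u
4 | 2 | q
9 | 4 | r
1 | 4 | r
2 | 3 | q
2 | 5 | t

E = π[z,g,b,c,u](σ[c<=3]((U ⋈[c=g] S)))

σ filters on c, owned by the left side.
E' = π[z,g,b,c,u]((σ[c<=3](U) ⋈[c=g] S))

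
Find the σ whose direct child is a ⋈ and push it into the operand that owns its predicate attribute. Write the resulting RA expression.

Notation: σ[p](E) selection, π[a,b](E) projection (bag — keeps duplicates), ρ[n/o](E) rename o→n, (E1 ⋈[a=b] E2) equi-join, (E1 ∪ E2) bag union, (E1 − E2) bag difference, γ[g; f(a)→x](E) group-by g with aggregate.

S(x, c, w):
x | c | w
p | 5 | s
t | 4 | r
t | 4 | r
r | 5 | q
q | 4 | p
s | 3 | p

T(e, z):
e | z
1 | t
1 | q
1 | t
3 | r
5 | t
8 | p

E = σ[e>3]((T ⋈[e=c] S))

σ filters on e, owned by the left side.
E' = (σ[e>3](T) ⋈[e=c] S)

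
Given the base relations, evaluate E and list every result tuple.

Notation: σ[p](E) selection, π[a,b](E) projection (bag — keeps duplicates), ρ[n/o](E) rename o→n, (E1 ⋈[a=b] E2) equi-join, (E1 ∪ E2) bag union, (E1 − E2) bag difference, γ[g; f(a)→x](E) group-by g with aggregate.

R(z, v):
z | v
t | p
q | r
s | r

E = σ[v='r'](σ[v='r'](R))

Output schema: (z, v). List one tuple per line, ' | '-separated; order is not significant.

Subexpression sizes:
  R → 3
  σ[v='r'](R) → 2
  σ[v='r'](σ[v='r'](R)) → 2

== RESULT ==
z | v
q | r
s | r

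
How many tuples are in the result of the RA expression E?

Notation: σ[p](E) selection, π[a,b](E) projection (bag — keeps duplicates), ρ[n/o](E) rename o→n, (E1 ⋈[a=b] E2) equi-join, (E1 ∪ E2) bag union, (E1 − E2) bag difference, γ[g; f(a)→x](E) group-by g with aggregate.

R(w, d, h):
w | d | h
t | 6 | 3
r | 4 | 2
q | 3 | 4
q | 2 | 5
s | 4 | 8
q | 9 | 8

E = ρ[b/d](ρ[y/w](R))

Stepwise |·|:
  R → 6
  ρ[y/w](R) → 6
  ρ[b/d](ρ[y/w](R)) → 6

|E| = 6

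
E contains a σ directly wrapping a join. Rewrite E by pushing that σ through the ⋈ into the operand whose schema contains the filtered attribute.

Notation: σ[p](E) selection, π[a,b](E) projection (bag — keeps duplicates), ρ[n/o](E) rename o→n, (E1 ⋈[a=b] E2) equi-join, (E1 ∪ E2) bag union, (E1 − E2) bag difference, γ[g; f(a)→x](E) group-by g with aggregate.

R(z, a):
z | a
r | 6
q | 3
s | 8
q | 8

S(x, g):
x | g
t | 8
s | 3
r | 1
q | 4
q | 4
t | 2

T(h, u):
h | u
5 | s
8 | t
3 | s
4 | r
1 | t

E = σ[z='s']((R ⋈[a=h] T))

σ filters on z, owned by the left side.
E' = (σ[z='s'](R) ⋈[a=h] T)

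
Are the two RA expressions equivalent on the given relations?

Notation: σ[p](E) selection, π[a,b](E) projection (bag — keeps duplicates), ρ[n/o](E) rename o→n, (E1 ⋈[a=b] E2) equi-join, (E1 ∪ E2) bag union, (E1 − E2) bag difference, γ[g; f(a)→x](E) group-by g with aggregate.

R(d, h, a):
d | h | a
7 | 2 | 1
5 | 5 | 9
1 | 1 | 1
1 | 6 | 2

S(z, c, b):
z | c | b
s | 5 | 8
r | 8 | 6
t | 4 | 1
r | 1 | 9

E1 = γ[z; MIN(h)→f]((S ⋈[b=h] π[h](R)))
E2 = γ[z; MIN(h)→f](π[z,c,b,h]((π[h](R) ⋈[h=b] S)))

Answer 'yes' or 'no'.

E1 row counts bottom-up:
  S → 4
  R → 4
  π[h](R) → 4
  (S ⋈[b=h] π[h](R)) → 2
  γ[z; MIN(h)→f]((S ⋈[b=h] π[h](R))) → 2
E2 row counts bottom-up:
  R → 4
  π[h](R) → 4
  S → 4
  (π[h](R) ⋈[h=b] S) → 2
  π[z,c,b,h]((π[h](R) ⋈[h=b] S)) → 2
  γ[z; MIN(h)→f](π[z,c,b,h]((π[h](R) ⋈[h=b] S))) → 2

E1 and E2 produce the same multiset:
z | f
r | 6
t | 1

yes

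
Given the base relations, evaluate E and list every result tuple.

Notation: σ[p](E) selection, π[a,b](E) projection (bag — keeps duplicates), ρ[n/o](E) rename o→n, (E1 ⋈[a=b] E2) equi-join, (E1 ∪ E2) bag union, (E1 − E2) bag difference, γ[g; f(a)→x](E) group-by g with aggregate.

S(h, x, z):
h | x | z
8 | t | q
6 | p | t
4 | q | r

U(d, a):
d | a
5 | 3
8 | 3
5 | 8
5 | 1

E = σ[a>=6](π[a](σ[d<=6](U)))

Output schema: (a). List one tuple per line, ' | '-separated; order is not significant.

Per-node cardinality:
  U → 4
  σ[d<=6](U) → 3
  π[a](σ[d<=6](U)) → 3
  σ[a>=6](π[a](σ[d<=6](U))) → 1

== RESULT ==
a
8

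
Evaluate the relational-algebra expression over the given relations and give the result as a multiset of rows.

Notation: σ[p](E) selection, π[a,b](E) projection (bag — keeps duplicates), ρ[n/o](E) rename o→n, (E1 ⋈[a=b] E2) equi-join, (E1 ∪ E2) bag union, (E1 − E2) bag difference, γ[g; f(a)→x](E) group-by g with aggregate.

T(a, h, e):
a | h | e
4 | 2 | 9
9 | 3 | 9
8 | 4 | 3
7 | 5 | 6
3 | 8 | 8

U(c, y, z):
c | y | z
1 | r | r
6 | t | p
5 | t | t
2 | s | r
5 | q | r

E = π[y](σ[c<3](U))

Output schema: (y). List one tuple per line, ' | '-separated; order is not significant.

Row counts bottom-up:
  U → 5
  σ[c<3](U) → 2
  π[y](σ[c<3](U)) → 2

== RESULT ==
y
r
s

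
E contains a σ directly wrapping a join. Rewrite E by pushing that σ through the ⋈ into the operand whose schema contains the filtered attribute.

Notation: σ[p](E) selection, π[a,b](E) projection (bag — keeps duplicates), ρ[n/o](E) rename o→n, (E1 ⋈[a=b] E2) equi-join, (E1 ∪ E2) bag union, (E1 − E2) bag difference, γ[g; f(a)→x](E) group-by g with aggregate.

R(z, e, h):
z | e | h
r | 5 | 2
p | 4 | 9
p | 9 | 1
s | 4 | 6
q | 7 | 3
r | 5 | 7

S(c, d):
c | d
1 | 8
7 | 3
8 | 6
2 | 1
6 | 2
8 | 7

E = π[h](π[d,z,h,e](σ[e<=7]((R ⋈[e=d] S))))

σ filters on e, owned by the left side.
E' = π[h](π[d,z,h,e]((σ[e<=7](R) ⋈[e=d] S)))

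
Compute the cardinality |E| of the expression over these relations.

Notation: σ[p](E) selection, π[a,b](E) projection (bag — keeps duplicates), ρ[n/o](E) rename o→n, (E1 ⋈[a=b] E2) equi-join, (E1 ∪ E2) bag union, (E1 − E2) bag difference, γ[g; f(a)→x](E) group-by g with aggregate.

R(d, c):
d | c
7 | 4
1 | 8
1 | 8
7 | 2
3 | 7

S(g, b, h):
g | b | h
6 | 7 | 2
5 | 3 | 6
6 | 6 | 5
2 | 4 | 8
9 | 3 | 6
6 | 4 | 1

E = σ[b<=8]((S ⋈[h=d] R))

Stepwise |·|:
  S → 6
  R → 5
  (S ⋈[h=d] R) → 2
  σ[b<=8]((S ⋈[h=d] R)) → 2

|E| = 2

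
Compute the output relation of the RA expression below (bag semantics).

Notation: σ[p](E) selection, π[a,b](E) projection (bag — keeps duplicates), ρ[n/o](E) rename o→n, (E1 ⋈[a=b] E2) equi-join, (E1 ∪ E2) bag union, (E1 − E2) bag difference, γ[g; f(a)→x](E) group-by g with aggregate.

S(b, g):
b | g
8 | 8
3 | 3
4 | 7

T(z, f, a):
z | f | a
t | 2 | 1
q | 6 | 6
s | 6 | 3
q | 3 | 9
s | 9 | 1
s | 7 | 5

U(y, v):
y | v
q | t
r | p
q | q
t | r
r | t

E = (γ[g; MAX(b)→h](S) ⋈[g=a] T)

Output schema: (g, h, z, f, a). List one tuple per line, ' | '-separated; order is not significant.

Subexpression sizes:
  S → 3
  γ[g; MAX(b)→h](S) → 3
  T → 6
  (γ[g; MAX(b)→h](S) ⋈[g=a] T) → 1

== RESULT ==
g | h | z | f | a
3 | 3 | s | 6 | 3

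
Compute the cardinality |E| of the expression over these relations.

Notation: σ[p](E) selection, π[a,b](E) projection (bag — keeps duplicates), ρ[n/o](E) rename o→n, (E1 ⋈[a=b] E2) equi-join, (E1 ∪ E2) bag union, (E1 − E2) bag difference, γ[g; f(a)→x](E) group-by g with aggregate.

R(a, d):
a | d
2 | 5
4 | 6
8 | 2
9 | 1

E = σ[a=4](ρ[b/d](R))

Per-node cardinality:
  R → 4
  ρ[b/d](R) → 4
  σ[a=4](ρ[b/d](R)) → 1

|E| = 1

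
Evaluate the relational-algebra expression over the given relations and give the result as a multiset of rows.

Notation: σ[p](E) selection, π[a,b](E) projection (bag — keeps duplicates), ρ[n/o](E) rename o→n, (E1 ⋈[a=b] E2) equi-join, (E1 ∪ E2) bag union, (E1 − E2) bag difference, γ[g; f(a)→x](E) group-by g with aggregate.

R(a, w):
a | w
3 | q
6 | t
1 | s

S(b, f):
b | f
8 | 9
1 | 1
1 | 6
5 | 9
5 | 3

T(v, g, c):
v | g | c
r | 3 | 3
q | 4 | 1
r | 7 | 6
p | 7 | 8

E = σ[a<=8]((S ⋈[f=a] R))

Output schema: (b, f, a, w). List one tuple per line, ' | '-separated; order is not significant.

Subexpression sizes:
  S → 5
  R → 3
  (S ⋈[f=a] R) → 3
  σ[a<=8]((S ⋈[f=a] R)) → 3

== RESULT ==
b | f | a | w
1 | 1 | 1 | s
1 | 6 | 6 | t
5 | 3 | 3 | q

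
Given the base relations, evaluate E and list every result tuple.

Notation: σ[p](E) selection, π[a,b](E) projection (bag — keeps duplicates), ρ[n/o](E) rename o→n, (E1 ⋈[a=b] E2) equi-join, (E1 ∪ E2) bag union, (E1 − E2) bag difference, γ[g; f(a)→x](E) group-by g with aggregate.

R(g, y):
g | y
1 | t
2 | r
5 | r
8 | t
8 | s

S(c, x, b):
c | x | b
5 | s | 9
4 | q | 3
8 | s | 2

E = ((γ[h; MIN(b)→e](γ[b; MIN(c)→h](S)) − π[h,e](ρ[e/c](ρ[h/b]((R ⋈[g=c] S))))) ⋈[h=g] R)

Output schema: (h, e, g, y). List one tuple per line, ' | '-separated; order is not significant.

Row counts bottom-up:
  S → 3
  γ[b; MIN(c)→h](S) → 3
  γ[h; MIN(b)→e](γ[b; MIN(c)→h](S)) → 3
  R → 5
  S → 3
  (R ⋈[g=c] S) → 3
  ρ[h/b]((R ⋈[g=c] S)) → 3
  ρ[e/c](ρ[h/b]((R ⋈[g=c] S))) → 3
  π[h,e](ρ[e/c](ρ[h/b]((R ⋈[g=c] S)))) → 3
  (γ[h; MIN(b)→e](γ[b; MIN(c)→h](S)) − π[h,e](ρ[e/c](ρ[h/b]((R ⋈[g=c] S))))) → 3
  R → 5
  ((γ[h; MIN(b)→e](γ[b; MIN(c)→h](S)) − π[h,e](ρ[e/c](ρ[h/b]((R ⋈[g=c] S))))) ⋈[h=g] R) → 3

== RESULT ==
h | e | g | y
5 | 9 | 5 | r
8 | 2 | 8 | s
8 | 2 | 8 | t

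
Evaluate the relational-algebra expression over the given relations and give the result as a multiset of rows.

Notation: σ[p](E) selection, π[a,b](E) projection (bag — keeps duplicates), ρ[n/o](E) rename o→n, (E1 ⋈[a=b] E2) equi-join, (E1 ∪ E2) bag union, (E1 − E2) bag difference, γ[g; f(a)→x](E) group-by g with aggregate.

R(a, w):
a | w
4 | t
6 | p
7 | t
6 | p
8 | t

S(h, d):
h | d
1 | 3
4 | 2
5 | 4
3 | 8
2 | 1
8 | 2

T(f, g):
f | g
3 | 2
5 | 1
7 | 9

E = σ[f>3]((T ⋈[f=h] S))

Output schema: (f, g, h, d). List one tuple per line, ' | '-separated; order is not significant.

Subexpression sizes:
  T → 3
  S → 6
  (T ⋈[f=h] S) → 2
  σ[f>3]((T ⋈[f=h] S)) → 1

== RESULT ==
f | g | h | d
5 | 1 | 5 | 4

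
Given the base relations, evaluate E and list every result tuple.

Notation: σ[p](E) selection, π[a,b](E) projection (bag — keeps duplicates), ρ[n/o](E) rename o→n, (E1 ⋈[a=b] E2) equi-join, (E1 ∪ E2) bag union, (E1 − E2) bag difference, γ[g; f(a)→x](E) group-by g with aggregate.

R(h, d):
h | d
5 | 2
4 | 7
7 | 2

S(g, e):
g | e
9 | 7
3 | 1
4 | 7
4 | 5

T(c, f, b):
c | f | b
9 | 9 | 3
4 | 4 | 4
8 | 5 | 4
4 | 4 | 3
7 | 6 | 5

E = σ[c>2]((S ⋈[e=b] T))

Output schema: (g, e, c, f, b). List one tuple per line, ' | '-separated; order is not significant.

Row counts bottom-up:
  S → 4
  T → 5
  (S ⋈[e=b] T) → 1
  σ[c>2]((S ⋈[e=b] T)) → 1

== RESULT ==
g | e | c | f | b
4 | 5 | 7 | 6 | 5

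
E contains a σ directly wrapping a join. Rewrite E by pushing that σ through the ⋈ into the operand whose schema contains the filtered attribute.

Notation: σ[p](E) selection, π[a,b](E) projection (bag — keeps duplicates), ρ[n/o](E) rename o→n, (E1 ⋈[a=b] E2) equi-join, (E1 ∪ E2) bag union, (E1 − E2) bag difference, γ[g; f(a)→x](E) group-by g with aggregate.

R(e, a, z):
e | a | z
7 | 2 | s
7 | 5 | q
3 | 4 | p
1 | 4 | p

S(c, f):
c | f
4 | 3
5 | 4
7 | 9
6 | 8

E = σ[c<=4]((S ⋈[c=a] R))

σ filters on c, owned by the left side.
E' = (σ[c<=4](S) ⋈[c=a] R)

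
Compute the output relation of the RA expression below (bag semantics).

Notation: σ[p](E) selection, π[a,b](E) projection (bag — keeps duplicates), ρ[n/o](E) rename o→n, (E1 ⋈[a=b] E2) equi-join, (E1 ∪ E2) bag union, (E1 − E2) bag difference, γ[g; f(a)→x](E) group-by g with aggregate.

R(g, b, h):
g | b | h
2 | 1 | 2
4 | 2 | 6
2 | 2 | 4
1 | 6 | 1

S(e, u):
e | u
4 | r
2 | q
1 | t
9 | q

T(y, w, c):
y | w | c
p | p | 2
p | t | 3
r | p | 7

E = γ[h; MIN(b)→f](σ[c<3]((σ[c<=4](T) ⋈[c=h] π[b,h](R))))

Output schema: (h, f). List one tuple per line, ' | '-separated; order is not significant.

Per-node cardinality:
  T → 3
  σ[c<=4](T) → 2
  R → 4
  π[b,h](R) → 4
  (σ[c<=4](T) ⋈[c=h] π[b,h](R)) → 1
  σ[c<3]((σ[c<=4](T) ⋈[c=h] π[b,h](R))) → 1
  γ[h; MIN(b)→f](σ[c<3]((σ[c<=4](T) ⋈[c=h] π[b,h](R)))) → 1

== RESULT ==
h | f
2 | 1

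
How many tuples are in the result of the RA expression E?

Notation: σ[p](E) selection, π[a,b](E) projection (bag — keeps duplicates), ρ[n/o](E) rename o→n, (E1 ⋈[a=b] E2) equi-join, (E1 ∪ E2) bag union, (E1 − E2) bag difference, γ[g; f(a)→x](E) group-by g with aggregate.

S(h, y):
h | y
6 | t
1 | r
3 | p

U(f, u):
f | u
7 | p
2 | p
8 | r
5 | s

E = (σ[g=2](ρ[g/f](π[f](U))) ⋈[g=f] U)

Subexpression sizes:
  U → 4
  π[f](U) → 4
  ρ[g/f](π[f](U)) → 4
  σ[g=2](ρ[g/f](π[f](U))) → 1
  U → 4
  (σ[g=2](ρ[g/f](π[f](U))) ⋈[g=f] U) → 1

|E| = 1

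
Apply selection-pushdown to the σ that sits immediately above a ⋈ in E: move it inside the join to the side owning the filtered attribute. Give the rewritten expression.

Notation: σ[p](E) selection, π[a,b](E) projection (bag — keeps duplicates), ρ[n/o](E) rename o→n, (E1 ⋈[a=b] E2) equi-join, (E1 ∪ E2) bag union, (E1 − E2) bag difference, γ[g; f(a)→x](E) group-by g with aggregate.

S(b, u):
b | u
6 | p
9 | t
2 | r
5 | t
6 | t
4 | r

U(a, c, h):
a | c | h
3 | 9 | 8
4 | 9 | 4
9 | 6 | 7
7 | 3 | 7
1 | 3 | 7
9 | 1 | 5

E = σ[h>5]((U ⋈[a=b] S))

σ filters on h, owned by the left side.
E' = (σ[h>5](U) ⋈[a=b] S)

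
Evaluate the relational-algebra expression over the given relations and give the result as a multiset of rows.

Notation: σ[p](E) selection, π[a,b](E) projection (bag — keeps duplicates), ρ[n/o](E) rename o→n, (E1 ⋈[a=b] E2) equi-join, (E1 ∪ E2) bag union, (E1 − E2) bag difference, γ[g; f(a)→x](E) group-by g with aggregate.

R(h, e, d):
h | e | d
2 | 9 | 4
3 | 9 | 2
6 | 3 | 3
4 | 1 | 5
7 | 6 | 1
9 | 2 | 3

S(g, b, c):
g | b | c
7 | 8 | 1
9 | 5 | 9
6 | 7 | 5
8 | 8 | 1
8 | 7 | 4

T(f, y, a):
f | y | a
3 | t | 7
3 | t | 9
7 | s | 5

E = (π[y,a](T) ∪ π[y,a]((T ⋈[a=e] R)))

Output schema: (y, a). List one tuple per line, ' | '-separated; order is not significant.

Subexpression sizes:
  T → 3
  π[y,a](T) → 3
  T → 3
  R → 6
  (T ⋈[a=e] R) → 2
  π[y,a]((T ⋈[a=e] R)) → 2
  (π[y,a](T) ∪ π[y,a]((T ⋈[a=e] R))) → 5

== RESULT ==
y | a
s | 5
t | 7
t | 9
t | 9
t | 9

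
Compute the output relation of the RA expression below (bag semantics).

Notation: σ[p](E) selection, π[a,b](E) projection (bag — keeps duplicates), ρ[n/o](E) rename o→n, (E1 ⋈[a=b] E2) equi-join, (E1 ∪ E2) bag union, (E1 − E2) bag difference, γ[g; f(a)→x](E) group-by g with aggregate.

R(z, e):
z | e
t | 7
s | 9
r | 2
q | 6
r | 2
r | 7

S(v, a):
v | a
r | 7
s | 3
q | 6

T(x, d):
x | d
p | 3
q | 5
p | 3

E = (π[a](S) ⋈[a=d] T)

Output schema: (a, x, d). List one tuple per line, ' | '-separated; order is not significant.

Subexpression sizes:
  S → 3
  π[a](S) → 3
  T → 3
  (π[a](S) ⋈[a=d] T) → 2

== RESULT ==
a | x | d
3 | p | 3
3 | p | 3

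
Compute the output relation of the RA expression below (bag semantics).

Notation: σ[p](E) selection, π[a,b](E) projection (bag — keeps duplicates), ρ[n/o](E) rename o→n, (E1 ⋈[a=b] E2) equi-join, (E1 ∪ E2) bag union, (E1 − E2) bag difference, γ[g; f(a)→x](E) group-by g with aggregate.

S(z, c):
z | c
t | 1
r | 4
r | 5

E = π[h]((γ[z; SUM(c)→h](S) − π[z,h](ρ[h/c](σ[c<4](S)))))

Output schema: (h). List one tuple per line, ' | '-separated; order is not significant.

Row counts bottom-up:
  S → 3
  γ[z; SUM(c)→h](S) → 2
  S → 3
  σ[c<4](S) → 1
  ρ[h/c](σ[c<4](S)) → 1
  π[z,h](ρ[h/c](σ[c<4](S))) → 1
  (γ[z; SUM(c)→h](S) − π[z,h](ρ[h/c](σ[c<4](S)))) → 1
  π[h]((γ[z; SUM(c)→h](S) − π[z,h](ρ[h/c](σ[c<4](S))))) → 1

== RESULT ==
h
9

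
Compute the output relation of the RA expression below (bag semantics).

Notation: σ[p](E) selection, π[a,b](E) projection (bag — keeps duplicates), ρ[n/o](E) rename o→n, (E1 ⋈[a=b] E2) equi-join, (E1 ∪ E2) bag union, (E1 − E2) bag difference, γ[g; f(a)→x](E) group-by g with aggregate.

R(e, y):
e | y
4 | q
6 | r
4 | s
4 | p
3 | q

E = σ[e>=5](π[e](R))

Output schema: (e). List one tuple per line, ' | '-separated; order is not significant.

Per-node cardinality:
  R → 5
  π[e](R) → 5
  σ[e>=5](π[e](R)) → 1

== RESULT ==
e
6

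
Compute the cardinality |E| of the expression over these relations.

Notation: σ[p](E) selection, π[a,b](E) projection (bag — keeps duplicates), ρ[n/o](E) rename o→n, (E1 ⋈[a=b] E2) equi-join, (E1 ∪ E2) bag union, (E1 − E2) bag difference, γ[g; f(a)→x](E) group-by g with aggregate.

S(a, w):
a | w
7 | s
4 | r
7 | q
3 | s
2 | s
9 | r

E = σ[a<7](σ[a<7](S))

Stepwise |·|:
  S → 6
  σ[a<7](S) → 3
  σ[a<7](σ[a<7](S)) → 3

|E| = 3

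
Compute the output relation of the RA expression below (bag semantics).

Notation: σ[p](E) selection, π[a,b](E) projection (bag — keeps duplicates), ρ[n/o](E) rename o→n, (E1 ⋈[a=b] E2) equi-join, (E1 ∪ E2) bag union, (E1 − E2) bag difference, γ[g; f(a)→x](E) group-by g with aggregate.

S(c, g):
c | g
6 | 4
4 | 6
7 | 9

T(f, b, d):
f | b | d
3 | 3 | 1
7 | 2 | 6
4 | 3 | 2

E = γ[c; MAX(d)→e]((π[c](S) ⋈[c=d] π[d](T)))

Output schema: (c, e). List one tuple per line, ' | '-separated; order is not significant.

Per-node cardinality:
  S → 3
  π[c](S) → 3
  T → 3
  π[d](T) → 3
  (π[c](S) ⋈[c=d] π[d](T)) → 1
  γ[c; MAX(d)→e]((π[c](S) ⋈[c=d] π[d](T))) → 1

== RESULT ==
c | e
6 | 6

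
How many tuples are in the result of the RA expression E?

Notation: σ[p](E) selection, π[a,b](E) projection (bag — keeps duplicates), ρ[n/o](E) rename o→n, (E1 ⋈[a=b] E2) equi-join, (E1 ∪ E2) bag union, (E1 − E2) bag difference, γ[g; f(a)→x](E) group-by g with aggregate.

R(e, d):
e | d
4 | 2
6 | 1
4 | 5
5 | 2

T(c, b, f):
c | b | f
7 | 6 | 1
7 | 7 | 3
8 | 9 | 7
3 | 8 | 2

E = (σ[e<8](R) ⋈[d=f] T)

Per-node cardinality:
  R → 4
  σ[e<8](R) → 4
  T → 4
  (σ[e<8](R) ⋈[d=f] T) → 3

|E| = 3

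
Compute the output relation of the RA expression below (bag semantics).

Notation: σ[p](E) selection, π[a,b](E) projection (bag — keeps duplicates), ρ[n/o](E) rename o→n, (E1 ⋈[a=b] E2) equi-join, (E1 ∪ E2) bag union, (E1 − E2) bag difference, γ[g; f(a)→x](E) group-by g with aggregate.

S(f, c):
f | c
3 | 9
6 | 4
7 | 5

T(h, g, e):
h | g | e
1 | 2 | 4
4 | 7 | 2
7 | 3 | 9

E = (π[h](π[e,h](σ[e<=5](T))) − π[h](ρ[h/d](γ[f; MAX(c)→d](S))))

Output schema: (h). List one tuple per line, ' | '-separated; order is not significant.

Subexpression sizes:
  T → 3
  σ[e<=5](T) → 2
  π[e,h](σ[e<=5](T)) → 2
  π[h](π[e,h](σ[e<=5](T))) → 2
  S → 3
  γ[f; MAX(c)→d](S) → 3
  ρ[h/d](γ[f; MAX(c)→d](S)) → 3
  π[h](ρ[h/d](γ[f; MAX(c)→d](S))) → 3
  (π[h](π[e,h](σ[e<=5](T))) − π[h](ρ[h/d](γ[f; MAX(c)→d](S)))) → 1

== RESULT ==
h
1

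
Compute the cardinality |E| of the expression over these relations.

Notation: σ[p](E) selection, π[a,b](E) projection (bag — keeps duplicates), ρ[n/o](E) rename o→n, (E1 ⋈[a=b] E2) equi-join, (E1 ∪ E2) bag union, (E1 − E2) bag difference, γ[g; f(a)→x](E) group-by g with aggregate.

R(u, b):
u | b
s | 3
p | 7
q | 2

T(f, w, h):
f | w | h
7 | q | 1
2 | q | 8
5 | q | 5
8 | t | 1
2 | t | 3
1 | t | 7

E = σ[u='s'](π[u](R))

Subexpression sizes:
  R → 3
  π[u](R) → 3
  σ[u='s'](π[u](R)) → 1

|E| = 1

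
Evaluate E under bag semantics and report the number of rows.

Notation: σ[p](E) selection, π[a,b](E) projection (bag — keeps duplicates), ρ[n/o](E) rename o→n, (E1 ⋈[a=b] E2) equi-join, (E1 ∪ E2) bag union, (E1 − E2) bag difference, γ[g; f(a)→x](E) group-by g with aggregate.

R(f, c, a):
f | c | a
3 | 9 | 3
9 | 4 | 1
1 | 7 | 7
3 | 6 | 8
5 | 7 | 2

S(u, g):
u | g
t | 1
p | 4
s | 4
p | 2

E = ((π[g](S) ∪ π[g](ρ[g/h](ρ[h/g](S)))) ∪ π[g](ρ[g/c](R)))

Subexpression sizes:
  S → 4
  π[g](S) → 4
  S → 4
  ρ[h/g](S) → 4
  ρ[g/h](ρ[h/g](S)) → 4
  π[g](ρ[g/h](ρ[h/g](S))) → 4
  (π[g](S) ∪ π[g](ρ[g/h](ρ[h/g](S)))) → 8
  R → 5
  ρ[g/c](R) → 5
  π[g](ρ[g/c](R)) → 5
  ((π[g](S) ∪ π[g](ρ[g/h](ρ[h/g](S)))) ∪ π[g](ρ[g/c](R))) → 13

|E| = 13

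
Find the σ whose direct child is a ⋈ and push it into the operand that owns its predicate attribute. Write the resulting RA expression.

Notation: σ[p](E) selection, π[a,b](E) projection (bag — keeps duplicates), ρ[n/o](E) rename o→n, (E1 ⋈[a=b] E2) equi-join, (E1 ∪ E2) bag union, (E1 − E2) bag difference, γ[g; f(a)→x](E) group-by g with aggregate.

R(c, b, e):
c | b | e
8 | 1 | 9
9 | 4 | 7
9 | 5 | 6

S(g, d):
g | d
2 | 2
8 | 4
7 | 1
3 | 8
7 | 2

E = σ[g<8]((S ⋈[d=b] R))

σ filters on g, owned by the left side.
E' = (σ[g<8](S) ⋈[d=b] R)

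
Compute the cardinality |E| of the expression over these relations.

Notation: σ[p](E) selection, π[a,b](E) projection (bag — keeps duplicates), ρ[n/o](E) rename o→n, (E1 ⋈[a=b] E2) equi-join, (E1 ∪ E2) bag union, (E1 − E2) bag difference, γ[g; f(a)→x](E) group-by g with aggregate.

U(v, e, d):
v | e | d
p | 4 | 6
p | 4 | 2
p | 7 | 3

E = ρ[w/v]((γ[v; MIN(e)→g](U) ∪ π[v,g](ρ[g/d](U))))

Stepwise |·|:
  U → 3
  γ[v; MIN(e)→g](U) → 1
  U → 3
  ρ[g/d](U) → 3
  π[v,g](ρ[g/d](U)) → 3
  (γ[v; MIN(e)→g](U) ∪ π[v,g](ρ[g/d](U))) → 4
  ρ[w/v]((γ[v; MIN(e)→g](U) ∪ π[v,g](ρ[g/d](U)))) → 4

|E| = 4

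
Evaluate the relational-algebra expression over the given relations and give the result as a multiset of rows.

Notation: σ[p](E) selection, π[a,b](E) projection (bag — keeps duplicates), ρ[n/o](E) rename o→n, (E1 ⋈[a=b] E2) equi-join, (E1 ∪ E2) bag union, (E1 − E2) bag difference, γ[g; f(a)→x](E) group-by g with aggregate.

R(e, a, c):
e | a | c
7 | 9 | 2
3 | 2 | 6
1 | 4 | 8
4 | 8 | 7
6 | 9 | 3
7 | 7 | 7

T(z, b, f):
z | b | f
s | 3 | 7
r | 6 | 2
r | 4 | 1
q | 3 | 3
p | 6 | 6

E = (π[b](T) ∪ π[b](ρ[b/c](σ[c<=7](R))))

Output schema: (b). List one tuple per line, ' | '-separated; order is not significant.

Per-node cardinality:
  T → 5
  π[b](T) → 5
  R → 6
  σ[c<=7](R) → 5
  ρ[b/c](σ[c<=7](R)) → 5
  π[b](ρ[b/c](σ[c<=7](R))) → 5
  (π[b](T) ∪ π[b](ρ[b/c](σ[c<=7](R)))) → 10

== RESULT ==
b
2
3
3
3
4
6
6
6
7
7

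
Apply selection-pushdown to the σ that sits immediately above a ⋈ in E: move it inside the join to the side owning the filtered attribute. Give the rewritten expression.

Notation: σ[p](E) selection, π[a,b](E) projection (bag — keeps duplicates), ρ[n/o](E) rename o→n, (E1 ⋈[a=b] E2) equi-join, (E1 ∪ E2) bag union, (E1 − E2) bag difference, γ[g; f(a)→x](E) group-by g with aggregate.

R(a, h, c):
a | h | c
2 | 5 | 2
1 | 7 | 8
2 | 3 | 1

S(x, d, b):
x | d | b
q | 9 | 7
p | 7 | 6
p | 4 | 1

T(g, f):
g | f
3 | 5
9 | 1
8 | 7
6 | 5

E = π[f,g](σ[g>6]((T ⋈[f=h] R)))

σ filters on g, owned by the left side.
E' = π[f,g]((σ[g>6](T) ⋈[f=h] R))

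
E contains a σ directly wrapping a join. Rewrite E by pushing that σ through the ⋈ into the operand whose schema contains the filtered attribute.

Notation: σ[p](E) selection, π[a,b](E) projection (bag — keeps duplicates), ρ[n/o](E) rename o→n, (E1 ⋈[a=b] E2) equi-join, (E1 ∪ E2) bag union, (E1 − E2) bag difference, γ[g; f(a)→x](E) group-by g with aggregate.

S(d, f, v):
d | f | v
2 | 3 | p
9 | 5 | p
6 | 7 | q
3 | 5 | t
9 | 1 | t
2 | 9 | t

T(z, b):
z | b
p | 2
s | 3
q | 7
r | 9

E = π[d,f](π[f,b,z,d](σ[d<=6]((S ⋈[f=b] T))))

σ filters on d, owned by the left side.
E' = π[d,f](π[f,b,z,d]((σ[d<=6](S) ⋈[f=b] T)))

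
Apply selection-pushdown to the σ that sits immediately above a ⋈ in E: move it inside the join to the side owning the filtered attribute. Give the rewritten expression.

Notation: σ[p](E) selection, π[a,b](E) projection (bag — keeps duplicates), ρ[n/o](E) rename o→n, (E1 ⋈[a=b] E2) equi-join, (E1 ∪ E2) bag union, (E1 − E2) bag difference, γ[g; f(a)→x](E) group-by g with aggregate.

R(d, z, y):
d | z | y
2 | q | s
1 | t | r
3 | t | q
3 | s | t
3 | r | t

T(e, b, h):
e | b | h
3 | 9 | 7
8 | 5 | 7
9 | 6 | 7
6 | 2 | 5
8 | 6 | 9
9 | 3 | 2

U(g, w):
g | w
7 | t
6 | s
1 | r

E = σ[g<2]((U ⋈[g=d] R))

σ filters on g, owned by the left side.
E' = (σ[g<2](U) ⋈[g=d] R)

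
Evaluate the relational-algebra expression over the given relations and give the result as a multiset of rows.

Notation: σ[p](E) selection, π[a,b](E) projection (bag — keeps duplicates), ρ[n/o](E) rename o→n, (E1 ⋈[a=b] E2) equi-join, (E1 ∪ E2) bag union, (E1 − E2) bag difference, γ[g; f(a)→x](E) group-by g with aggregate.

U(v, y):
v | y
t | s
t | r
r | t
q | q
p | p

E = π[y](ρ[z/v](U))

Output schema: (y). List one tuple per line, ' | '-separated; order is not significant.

Row counts bottom-up:
  U → 5
  ρ[z/v](U) → 5
  π[y](ρ[z/v](U)) → 5

== RESULT ==
y
p
q
r
s
t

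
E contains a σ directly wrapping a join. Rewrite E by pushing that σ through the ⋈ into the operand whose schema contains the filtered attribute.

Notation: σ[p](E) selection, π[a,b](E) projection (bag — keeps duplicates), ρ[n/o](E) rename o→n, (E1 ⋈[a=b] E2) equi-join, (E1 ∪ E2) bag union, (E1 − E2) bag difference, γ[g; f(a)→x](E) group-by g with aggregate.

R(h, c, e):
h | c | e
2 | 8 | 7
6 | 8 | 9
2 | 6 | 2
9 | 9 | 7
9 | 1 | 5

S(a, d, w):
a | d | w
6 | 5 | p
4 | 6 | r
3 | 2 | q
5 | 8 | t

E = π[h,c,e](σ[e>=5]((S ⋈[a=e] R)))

σ filters on e, owned by the right side.
E' = π[h,c,e]((S ⋈[a=e] σ[e>=5](R)))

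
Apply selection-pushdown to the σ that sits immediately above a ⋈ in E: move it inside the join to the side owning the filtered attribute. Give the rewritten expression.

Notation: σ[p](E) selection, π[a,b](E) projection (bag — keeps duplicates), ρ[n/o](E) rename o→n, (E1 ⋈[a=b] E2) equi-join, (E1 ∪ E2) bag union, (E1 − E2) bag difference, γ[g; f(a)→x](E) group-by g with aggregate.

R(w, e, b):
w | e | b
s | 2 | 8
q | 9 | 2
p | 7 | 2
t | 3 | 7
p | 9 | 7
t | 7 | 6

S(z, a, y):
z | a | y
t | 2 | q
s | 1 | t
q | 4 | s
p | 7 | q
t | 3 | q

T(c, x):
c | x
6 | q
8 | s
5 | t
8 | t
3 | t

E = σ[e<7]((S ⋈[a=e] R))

σ filters on e, owned by the right side.
E' = (S ⋈[a=e] σ[e<7](R))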